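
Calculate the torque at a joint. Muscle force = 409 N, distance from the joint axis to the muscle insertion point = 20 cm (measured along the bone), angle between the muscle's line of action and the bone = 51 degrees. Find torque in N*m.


Torque = F * d * sin(theta)   (moment arm = d*sin(theta))
d = 20 cm = 0.2 m
Torque = 409 * 0.2 * sin(51)
Torque = 63.57 N*m


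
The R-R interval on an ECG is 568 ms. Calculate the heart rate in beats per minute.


HR = 60 / RR_interval(s)
RR = 568 ms = 0.568 s
HR = 60 / 0.568 = 105.6 bpm


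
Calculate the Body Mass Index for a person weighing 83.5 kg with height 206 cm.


BMI = weight / height^2
height = 206 cm = 2.06 m
BMI = 83.5 / 2.06^2
BMI = 19.68 kg/m^2


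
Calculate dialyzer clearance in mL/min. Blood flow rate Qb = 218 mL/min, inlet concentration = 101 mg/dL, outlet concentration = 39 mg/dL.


K = Qb * (Cb_in - Cb_out) / Cb_in
K = 218 * (101 - 39) / 101
K = 133.8 mL/min


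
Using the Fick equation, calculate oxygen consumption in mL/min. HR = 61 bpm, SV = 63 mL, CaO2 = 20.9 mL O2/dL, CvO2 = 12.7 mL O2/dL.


CO = HR*SV = 61*63/1000 = 3.843 L/min
a-v O2 diff = 20.9 - 12.7 = 8.2 mL/dL
VO2 = CO * (CaO2-CvO2) * 10 dL/L
VO2 = 3.843 * 8.2 * 10
VO2 = 315.1 mL/min


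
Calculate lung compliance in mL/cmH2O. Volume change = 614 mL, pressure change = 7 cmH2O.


C = dV / dP
C = 614 / 7
C = 87.71 mL/cmH2O


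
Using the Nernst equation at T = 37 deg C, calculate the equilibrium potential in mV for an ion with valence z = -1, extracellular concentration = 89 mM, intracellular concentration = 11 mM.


E = (RT/(zF)) * ln(C_out/C_in)
T = 37 + 273.15 = 310.15 K
E = (8.314 * 310.15 / (-1 * 96485)) * ln(89/11)
E = -55.88 mV


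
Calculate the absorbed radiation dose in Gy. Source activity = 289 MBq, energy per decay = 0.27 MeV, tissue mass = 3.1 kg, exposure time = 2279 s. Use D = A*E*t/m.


A = 289 MBq = 2.8900e+08 Bq
E = 0.27 MeV = 4.3254e-14 J
D = A*E*t/m = 2.8900e+08*4.3254e-14*2279/3.1
D = 0.00919 Gy


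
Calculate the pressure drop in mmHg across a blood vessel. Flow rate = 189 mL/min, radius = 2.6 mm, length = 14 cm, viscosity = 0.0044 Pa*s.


dP = 8*mu*L*Q / (pi*r^4)
Q = 189 mL/min = 3.15e-06 m^3/s
dP = 108.128 Pa = 108.128 / 133.322 mmHg = 0.811 mmHg


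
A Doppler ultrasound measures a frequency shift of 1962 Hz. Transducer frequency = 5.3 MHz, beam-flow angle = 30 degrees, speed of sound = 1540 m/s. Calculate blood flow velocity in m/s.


v = fd * c / (2 * f0 * cos(theta))
v = 1962 * 1540 / (2 * 5.3000e+06 * cos(30))
v = 0.3291 m/s


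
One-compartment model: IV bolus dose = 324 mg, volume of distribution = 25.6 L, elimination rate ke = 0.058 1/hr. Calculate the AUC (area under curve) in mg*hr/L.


C0 = Dose/Vd = 324/25.6 = 12.6562 mg/L
AUC = C0/ke = 12.6562/0.058
AUC = 218.2 mg*hr/L


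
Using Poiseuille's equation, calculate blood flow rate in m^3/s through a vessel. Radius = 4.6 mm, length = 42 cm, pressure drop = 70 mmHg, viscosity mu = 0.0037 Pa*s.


Q = pi*r^4*dP / (8*mu*L)
r = 0.0046 m, L = 0.42 m
dP = 70 mmHg = 9332.54 Pa
Q = 0.001056 m^3/s


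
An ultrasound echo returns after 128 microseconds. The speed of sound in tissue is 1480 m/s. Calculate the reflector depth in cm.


depth = c * t / 2
t = 128 us = 1.2800e-04 s
depth = 1480 * 1.2800e-04 / 2
depth = 0.09472 m = 9.472 cm


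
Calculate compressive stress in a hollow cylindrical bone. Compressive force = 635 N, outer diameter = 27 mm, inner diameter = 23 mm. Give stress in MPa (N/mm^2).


A = pi*(r_o^2 - r_i^2)
r_o = 13.5 mm, r_i = 11.5 mm
A = 157.08 mm^2
sigma = F/A = 635 / 157.08
sigma = 4.043 MPa


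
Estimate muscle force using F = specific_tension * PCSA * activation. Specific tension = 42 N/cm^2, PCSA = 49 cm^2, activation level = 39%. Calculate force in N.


F = sigma * PCSA * activation
F = 42 * 49 * 0.39
F = 802.6 N


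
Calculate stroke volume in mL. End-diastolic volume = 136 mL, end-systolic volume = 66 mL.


SV = EDV - ESV
SV = 136 - 66
SV = 70 mL


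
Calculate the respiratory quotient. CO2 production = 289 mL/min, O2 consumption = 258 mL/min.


RQ = VCO2 / VO2
RQ = 289 / 258
RQ = 1.12


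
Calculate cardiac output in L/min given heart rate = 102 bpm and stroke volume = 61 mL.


CO = HR * SV
CO = 102 * 61 / 1000
CO = 6.222 L/min


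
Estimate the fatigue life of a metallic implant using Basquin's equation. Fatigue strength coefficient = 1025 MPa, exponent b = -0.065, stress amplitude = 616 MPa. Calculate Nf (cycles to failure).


sigma_a = sigma_f' * (2Nf)^b
2Nf = (sigma_a/sigma_f')^(1/b)
2Nf = (616/1025)^(1/-0.065)
2Nf = 2524.6568
Nf = 1262


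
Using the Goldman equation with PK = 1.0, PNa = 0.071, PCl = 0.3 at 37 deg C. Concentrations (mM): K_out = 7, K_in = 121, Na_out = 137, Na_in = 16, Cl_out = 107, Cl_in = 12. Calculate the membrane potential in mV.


Vm = (RT/F)*ln((PK*Ko + PNa*Nao + PCl*Cli)/(PK*Ki + PNa*Nai + PCl*Clo))
Numer = 20.327, Denom = 154.236
Vm = -54.16 mV


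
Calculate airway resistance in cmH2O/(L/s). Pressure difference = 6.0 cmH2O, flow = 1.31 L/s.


R = dP / flow
R = 6.0 / 1.31
R = 4.58 cmH2O/(L/s)


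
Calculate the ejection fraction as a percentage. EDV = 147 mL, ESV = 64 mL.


SV = EDV - ESV = 147 - 64 = 83 mL
EF = SV/EDV * 100 = 83/147 * 100
EF = 56.46%


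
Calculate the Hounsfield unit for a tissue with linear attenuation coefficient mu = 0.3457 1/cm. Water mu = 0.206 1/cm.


HU = ((mu_tissue - mu_water) / mu_water) * 1000
HU = ((0.3457 - 0.206) / 0.206) * 1000
HU = 678.2


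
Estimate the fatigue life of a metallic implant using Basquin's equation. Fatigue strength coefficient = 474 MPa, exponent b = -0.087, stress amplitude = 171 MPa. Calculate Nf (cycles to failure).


sigma_a = sigma_f' * (2Nf)^b
2Nf = (sigma_a/sigma_f')^(1/b)
2Nf = (171/474)^(1/-0.087)
2Nf = 122871.44
Nf = 6.144e+04


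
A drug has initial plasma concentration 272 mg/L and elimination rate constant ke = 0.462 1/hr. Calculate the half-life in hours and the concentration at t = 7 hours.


t_half = ln(2) / ke = 0.693147 / 0.462 = 1.5 hr
C(t) = C0 * exp(-ke*t) = 272 * exp(-0.462*7)
C(7) = 10.72 mg/L


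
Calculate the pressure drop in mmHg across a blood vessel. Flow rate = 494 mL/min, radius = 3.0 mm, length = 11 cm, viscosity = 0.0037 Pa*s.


dP = 8*mu*L*Q / (pi*r^4)
Q = 494 mL/min = 8.23333e-06 m^3/s
dP = 105.348 Pa = 105.348 / 133.322 mmHg = 0.7902 mmHg


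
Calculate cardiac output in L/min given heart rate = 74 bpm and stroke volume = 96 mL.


CO = HR * SV
CO = 74 * 96 / 1000
CO = 7.104 L/min


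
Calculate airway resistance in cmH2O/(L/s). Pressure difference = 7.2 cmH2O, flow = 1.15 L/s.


R = dP / flow
R = 7.2 / 1.15
R = 6.261 cmH2O/(L/s)


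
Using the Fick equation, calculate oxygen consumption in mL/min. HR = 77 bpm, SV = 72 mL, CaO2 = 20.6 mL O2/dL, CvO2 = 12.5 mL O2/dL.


CO = HR*SV = 77*72/1000 = 5.544 L/min
a-v O2 diff = 20.6 - 12.5 = 8.1 mL/dL
VO2 = CO * (CaO2-CvO2) * 10 dL/L
VO2 = 5.544 * 8.1 * 10
VO2 = 449.1 mL/min


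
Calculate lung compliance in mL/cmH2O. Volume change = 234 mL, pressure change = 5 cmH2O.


C = dV / dP
C = 234 / 5
C = 46.8 mL/cmH2O


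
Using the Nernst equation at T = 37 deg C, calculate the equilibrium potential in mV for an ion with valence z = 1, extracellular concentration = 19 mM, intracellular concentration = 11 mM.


E = (RT/(zF)) * ln(C_out/C_in)
T = 37 + 273.15 = 310.15 K
E = (8.314 * 310.15 / (1 * 96485)) * ln(19/11)
E = 14.61 mV


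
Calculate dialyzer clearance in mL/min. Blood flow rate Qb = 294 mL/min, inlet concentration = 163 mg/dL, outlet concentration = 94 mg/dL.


K = Qb * (Cb_in - Cb_out) / Cb_in
K = 294 * (163 - 94) / 163
K = 124.5 mL/min


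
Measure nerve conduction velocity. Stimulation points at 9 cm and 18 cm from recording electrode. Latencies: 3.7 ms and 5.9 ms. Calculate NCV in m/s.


Distance = (18 - 9) / 100 = 0.09 m
dt = (5.9 - 3.7) / 1000 = 0.0022 s
NCV = dist / dt = 40.91 m/s


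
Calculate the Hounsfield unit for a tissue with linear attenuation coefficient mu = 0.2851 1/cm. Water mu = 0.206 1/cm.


HU = ((mu_tissue - mu_water) / mu_water) * 1000
HU = ((0.2851 - 0.206) / 0.206) * 1000
HU = 384


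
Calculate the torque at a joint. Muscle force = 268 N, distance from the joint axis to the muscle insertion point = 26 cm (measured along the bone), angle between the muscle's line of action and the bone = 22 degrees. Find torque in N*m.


Torque = F * d * sin(theta)   (moment arm = d*sin(theta))
d = 26 cm = 0.26 m
Torque = 268 * 0.26 * sin(22)
Torque = 26.1 N*m


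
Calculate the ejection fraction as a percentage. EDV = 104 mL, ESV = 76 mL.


SV = EDV - ESV = 104 - 76 = 28 mL
EF = SV/EDV * 100 = 28/104 * 100
EF = 26.92%


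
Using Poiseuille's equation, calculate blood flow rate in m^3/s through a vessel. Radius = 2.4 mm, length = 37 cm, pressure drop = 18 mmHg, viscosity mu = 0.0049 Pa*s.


Q = pi*r^4*dP / (8*mu*L)
r = 0.0024 m, L = 0.37 m
dP = 18 mmHg = 2399.796 Pa
Q = 1.7246e-05 m^3/s


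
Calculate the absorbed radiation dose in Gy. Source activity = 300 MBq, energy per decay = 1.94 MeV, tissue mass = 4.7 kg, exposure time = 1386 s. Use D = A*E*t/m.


A = 300 MBq = 3.0000e+08 Bq
E = 1.94 MeV = 3.10788e-13 J
D = A*E*t/m = 3.0000e+08*3.10788e-13*1386/4.7
D = 0.02749 Gy


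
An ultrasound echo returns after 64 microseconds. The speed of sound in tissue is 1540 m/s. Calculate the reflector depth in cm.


depth = c * t / 2
t = 64 us = 6.4000e-05 s
depth = 1540 * 6.4000e-05 / 2
depth = 0.04928 m = 4.928 cm


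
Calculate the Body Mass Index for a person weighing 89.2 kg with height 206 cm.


BMI = weight / height^2
height = 206 cm = 2.06 m
BMI = 89.2 / 2.06^2
BMI = 21.02 kg/m^2


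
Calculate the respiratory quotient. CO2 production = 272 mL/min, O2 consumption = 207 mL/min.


RQ = VCO2 / VO2
RQ = 272 / 207
RQ = 1.314


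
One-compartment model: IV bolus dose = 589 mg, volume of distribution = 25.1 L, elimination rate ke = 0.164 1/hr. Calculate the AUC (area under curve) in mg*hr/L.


C0 = Dose/Vd = 589/25.1 = 23.4661 mg/L
AUC = C0/ke = 23.4661/0.164
AUC = 143.1 mg*hr/L


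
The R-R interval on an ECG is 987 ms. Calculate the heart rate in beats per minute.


HR = 60 / RR_interval(s)
RR = 987 ms = 0.987 s
HR = 60 / 0.987 = 60.79 bpm


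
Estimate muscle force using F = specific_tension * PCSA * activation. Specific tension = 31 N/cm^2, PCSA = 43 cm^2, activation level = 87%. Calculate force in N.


F = sigma * PCSA * activation
F = 31 * 43 * 0.87
F = 1160 N


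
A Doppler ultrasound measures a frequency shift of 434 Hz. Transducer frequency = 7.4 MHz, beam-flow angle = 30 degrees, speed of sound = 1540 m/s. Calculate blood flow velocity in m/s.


v = fd * c / (2 * f0 * cos(theta))
v = 434 * 1540 / (2 * 7.4000e+06 * cos(30))
v = 0.05215 m/s


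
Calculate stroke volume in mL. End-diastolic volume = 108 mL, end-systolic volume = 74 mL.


SV = EDV - ESV
SV = 108 - 74
SV = 34 mL


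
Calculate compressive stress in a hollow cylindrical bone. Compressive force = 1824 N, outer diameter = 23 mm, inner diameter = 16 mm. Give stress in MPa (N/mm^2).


A = pi*(r_o^2 - r_i^2)
r_o = 11.5 mm, r_i = 8 mm
A = 214.414 mm^2
sigma = F/A = 1824 / 214.414
sigma = 8.507 MPa


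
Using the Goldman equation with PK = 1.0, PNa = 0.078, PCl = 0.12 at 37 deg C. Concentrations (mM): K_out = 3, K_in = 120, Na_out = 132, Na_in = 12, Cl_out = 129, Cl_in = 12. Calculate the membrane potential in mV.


Vm = (RT/F)*ln((PK*Ko + PNa*Nao + PCl*Cli)/(PK*Ki + PNa*Nai + PCl*Clo))
Numer = 14.736, Denom = 136.416
Vm = -59.47 mV


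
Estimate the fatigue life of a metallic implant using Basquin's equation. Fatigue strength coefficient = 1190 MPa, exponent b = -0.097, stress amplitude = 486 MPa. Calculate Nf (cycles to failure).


sigma_a = sigma_f' * (2Nf)^b
2Nf = (sigma_a/sigma_f')^(1/b)
2Nf = (486/1190)^(1/-0.097)
2Nf = 10218.534
Nf = 5109


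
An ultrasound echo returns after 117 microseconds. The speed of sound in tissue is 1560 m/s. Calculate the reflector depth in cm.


depth = c * t / 2
t = 117 us = 1.1700e-04 s
depth = 1560 * 1.1700e-04 / 2
depth = 0.09126 m = 9.126 cm


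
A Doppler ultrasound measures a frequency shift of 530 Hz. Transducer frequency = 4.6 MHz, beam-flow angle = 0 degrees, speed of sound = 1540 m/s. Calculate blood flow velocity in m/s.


v = fd * c / (2 * f0 * cos(theta))
v = 530 * 1540 / (2 * 4.6000e+06 * cos(0))
v = 0.08872 m/s


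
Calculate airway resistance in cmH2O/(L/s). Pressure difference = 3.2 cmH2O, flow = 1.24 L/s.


R = dP / flow
R = 3.2 / 1.24
R = 2.581 cmH2O/(L/s)


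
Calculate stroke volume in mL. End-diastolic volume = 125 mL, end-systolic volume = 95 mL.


SV = EDV - ESV
SV = 125 - 95
SV = 30 mL


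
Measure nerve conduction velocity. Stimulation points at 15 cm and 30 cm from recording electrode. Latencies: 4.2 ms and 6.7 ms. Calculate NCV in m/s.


Distance = (30 - 15) / 100 = 0.15 m
dt = (6.7 - 4.2) / 1000 = 0.0025 s
NCV = dist / dt = 60 m/s


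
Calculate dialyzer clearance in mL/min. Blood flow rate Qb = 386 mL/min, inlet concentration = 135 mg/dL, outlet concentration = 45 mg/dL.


K = Qb * (Cb_in - Cb_out) / Cb_in
K = 386 * (135 - 45) / 135
K = 257.3 mL/min


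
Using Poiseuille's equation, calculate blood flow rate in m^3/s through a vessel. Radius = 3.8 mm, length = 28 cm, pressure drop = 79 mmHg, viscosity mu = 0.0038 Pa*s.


Q = pi*r^4*dP / (8*mu*L)
r = 0.0038 m, L = 0.28 m
dP = 79 mmHg = 10532.438 Pa
Q = 8.1055e-04 m^3/s


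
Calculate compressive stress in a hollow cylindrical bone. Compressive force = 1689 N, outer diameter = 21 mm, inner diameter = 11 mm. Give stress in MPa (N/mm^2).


A = pi*(r_o^2 - r_i^2)
r_o = 10.5 mm, r_i = 5.5 mm
A = 251.327 mm^2
sigma = F/A = 1689 / 251.327
sigma = 6.72 MPa


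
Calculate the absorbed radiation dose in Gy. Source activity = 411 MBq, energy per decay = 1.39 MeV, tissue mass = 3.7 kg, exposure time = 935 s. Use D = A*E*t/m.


A = 411 MBq = 4.1100e+08 Bq
E = 1.39 MeV = 2.22678e-13 J
D = A*E*t/m = 4.1100e+08*2.22678e-13*935/3.7
D = 0.02313 Gy


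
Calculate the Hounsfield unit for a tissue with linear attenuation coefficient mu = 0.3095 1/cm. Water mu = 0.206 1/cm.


HU = ((mu_tissue - mu_water) / mu_water) * 1000
HU = ((0.3095 - 0.206) / 0.206) * 1000
HU = 502.4


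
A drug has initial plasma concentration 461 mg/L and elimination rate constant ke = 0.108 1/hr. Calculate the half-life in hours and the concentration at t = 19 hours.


t_half = ln(2) / ke = 0.693147 / 0.108 = 6.418 hr
C(t) = C0 * exp(-ke*t) = 461 * exp(-0.108*19)
C(19) = 59.23 mg/L


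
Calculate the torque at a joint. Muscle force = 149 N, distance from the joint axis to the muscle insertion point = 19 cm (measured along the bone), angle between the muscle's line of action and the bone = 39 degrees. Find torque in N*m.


Torque = F * d * sin(theta)   (moment arm = d*sin(theta))
d = 19 cm = 0.19 m
Torque = 149 * 0.19 * sin(39)
Torque = 17.82 N*m


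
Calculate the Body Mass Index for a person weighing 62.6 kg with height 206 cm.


BMI = weight / height^2
height = 206 cm = 2.06 m
BMI = 62.6 / 2.06^2
BMI = 14.75 kg/m^2


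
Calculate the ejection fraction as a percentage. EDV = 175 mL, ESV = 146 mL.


SV = EDV - ESV = 175 - 146 = 29 mL
EF = SV/EDV * 100 = 29/175 * 100
EF = 16.57%


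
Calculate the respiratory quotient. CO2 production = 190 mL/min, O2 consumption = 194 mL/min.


RQ = VCO2 / VO2
RQ = 190 / 194
RQ = 0.9794


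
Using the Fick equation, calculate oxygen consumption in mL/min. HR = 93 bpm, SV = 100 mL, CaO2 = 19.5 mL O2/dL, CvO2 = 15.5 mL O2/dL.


CO = HR*SV = 93*100/1000 = 9.3 L/min
a-v O2 diff = 19.5 - 15.5 = 4 mL/dL
VO2 = CO * (CaO2-CvO2) * 10 dL/L
VO2 = 9.3 * 4 * 10
VO2 = 372 mL/min


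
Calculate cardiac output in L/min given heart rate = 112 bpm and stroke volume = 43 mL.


CO = HR * SV
CO = 112 * 43 / 1000
CO = 4.816 L/min


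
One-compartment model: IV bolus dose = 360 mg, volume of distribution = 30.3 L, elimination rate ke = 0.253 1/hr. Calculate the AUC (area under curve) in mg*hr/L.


C0 = Dose/Vd = 360/30.3 = 11.8812 mg/L
AUC = C0/ke = 11.8812/0.253
AUC = 46.96 mg*hr/L


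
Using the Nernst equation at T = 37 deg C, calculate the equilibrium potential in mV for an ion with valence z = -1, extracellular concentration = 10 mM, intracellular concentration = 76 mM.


E = (RT/(zF)) * ln(C_out/C_in)
T = 37 + 273.15 = 310.15 K
E = (8.314 * 310.15 / (-1 * 96485)) * ln(10/76)
E = 54.2 mV


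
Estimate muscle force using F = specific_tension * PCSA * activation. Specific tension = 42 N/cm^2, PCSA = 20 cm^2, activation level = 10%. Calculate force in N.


F = sigma * PCSA * activation
F = 42 * 20 * 0.1
F = 84 N


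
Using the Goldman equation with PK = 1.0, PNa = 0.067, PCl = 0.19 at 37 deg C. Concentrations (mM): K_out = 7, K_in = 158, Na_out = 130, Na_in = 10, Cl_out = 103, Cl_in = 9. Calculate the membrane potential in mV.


Vm = (RT/F)*ln((PK*Ko + PNa*Nao + PCl*Cli)/(PK*Ki + PNa*Nai + PCl*Clo))
Numer = 17.42, Denom = 178.24
Vm = -62.15 mV


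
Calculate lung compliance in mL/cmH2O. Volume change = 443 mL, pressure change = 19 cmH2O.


C = dV / dP
C = 443 / 19
C = 23.32 mL/cmH2O


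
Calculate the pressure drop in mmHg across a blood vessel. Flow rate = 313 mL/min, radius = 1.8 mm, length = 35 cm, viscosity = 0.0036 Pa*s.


dP = 8*mu*L*Q / (pi*r^4)
Q = 313 mL/min = 5.21667e-06 m^3/s
dP = 1594.46 Pa = 1594.46 / 133.322 mmHg = 11.96 mmHg


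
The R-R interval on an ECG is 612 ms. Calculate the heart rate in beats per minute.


HR = 60 / RR_interval(s)
RR = 612 ms = 0.612 s
HR = 60 / 0.612 = 98.04 bpm


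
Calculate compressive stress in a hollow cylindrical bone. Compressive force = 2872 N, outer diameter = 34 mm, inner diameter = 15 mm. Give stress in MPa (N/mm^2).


A = pi*(r_o^2 - r_i^2)
r_o = 17 mm, r_i = 7.5 mm
A = 731.206 mm^2
sigma = F/A = 2872 / 731.206
sigma = 3.928 MPa


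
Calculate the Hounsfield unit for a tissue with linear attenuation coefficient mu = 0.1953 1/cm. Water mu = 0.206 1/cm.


HU = ((mu_tissue - mu_water) / mu_water) * 1000
HU = ((0.1953 - 0.206) / 0.206) * 1000
HU = -51.94


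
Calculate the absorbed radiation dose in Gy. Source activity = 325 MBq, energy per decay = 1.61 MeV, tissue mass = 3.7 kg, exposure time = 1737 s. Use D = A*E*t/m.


A = 325 MBq = 3.2500e+08 Bq
E = 1.61 MeV = 2.57922e-13 J
D = A*E*t/m = 3.2500e+08*2.57922e-13*1737/3.7
D = 0.03935 Gy


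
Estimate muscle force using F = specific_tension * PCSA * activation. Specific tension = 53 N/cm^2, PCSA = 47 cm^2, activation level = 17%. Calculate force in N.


F = sigma * PCSA * activation
F = 53 * 47 * 0.17
F = 423.5 N


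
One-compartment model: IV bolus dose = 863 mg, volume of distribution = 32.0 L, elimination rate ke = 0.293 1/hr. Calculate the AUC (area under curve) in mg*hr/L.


C0 = Dose/Vd = 863/32.0 = 26.9688 mg/L
AUC = C0/ke = 26.9688/0.293
AUC = 92.04 mg*hr/L


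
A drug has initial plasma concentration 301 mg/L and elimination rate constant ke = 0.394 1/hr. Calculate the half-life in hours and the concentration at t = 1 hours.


t_half = ln(2) / ke = 0.693147 / 0.394 = 1.759 hr
C(t) = C0 * exp(-ke*t) = 301 * exp(-0.394*1)
C(1) = 203 mg/L


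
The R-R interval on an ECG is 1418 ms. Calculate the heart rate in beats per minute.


HR = 60 / RR_interval(s)
RR = 1418 ms = 1.418 s
HR = 60 / 1.418 = 42.31 bpm


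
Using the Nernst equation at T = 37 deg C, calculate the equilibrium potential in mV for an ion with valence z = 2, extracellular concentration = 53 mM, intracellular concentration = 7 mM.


E = (RT/(zF)) * ln(C_out/C_in)
T = 37 + 273.15 = 310.15 K
E = (8.314 * 310.15 / (2 * 96485)) * ln(53/7)
E = 27.05 mV


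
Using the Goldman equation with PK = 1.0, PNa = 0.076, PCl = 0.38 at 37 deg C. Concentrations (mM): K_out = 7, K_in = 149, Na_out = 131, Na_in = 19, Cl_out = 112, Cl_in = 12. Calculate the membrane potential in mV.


Vm = (RT/F)*ln((PK*Ko + PNa*Nao + PCl*Cli)/(PK*Ki + PNa*Nai + PCl*Clo))
Numer = 21.516, Denom = 193.004
Vm = -58.63 mV


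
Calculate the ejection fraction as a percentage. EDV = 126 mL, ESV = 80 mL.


SV = EDV - ESV = 126 - 80 = 46 mL
EF = SV/EDV * 100 = 46/126 * 100
EF = 36.51%


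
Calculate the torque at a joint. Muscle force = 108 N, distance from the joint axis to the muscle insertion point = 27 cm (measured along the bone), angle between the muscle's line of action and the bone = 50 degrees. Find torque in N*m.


Torque = F * d * sin(theta)   (moment arm = d*sin(theta))
d = 27 cm = 0.27 m
Torque = 108 * 0.27 * sin(50)
Torque = 22.34 N*m


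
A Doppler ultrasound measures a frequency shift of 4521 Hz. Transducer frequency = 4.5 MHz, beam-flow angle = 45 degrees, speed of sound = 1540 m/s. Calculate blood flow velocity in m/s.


v = fd * c / (2 * f0 * cos(theta))
v = 4521 * 1540 / (2 * 4.5000e+06 * cos(45))
v = 1.094 m/s


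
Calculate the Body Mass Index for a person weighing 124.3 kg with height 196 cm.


BMI = weight / height^2
height = 196 cm = 1.96 m
BMI = 124.3 / 1.96^2
BMI = 32.36 kg/m^2


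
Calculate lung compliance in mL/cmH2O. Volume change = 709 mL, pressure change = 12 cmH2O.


C = dV / dP
C = 709 / 12
C = 59.08 mL/cmH2O


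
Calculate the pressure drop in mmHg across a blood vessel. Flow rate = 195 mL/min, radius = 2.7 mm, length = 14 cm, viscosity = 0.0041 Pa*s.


dP = 8*mu*L*Q / (pi*r^4)
Q = 195 mL/min = 3.25e-06 m^3/s
dP = 89.3882 Pa = 89.3882 / 133.322 mmHg = 0.6705 mmHg


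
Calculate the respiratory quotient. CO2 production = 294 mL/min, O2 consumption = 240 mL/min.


RQ = VCO2 / VO2
RQ = 294 / 240
RQ = 1.225


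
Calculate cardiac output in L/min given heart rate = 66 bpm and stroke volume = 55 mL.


CO = HR * SV
CO = 66 * 55 / 1000
CO = 3.63 L/min


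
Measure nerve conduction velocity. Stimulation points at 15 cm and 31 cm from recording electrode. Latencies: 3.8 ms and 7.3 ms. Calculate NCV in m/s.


Distance = (31 - 15) / 100 = 0.16 m
dt = (7.3 - 3.8) / 1000 = 0.0035 s
NCV = dist / dt = 45.71 m/s


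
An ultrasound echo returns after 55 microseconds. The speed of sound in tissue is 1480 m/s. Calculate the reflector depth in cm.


depth = c * t / 2
t = 55 us = 5.5000e-05 s
depth = 1480 * 5.5000e-05 / 2
depth = 0.0407 m = 4.07 cm


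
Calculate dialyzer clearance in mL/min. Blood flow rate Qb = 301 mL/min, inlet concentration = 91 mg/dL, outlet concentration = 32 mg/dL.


K = Qb * (Cb_in - Cb_out) / Cb_in
K = 301 * (91 - 32) / 91
K = 195.2 mL/min


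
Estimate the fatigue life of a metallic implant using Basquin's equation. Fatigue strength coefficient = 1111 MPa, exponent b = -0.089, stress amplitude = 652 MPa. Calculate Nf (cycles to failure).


sigma_a = sigma_f' * (2Nf)^b
2Nf = (sigma_a/sigma_f')^(1/b)
2Nf = (652/1111)^(1/-0.089)
2Nf = 398.79231
Nf = 199.4


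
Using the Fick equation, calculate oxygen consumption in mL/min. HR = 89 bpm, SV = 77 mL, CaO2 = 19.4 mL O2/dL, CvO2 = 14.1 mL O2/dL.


CO = HR*SV = 89*77/1000 = 6.853 L/min
a-v O2 diff = 19.4 - 14.1 = 5.3 mL/dL
VO2 = CO * (CaO2-CvO2) * 10 dL/L
VO2 = 6.853 * 5.3 * 10
VO2 = 363.2 mL/min


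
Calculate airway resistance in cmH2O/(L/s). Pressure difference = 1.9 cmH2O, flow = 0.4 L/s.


R = dP / flow
R = 1.9 / 0.4
R = 4.75 cmH2O/(L/s)


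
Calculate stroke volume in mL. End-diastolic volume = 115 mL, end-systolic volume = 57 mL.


SV = EDV - ESV
SV = 115 - 57
SV = 58 mL


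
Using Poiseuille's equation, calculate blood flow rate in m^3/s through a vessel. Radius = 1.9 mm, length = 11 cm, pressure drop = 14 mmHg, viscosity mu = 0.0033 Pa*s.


Q = pi*r^4*dP / (8*mu*L)
r = 0.0019 m, L = 0.11 m
dP = 14 mmHg = 1866.508 Pa
Q = 2.6315e-05 m^3/s


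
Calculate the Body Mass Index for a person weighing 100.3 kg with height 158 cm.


BMI = weight / height^2
height = 158 cm = 1.58 m
BMI = 100.3 / 1.58^2
BMI = 40.18 kg/m^2


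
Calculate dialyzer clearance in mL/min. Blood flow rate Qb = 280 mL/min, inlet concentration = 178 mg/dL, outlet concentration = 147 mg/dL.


K = Qb * (Cb_in - Cb_out) / Cb_in
K = 280 * (178 - 147) / 178
K = 48.76 mL/min


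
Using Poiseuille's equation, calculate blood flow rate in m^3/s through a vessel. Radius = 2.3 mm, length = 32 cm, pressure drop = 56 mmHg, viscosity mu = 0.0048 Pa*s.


Q = pi*r^4*dP / (8*mu*L)
r = 0.0023 m, L = 0.32 m
dP = 56 mmHg = 7466.032 Pa
Q = 5.3416e-05 m^3/s


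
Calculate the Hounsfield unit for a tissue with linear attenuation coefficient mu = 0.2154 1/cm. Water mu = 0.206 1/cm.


HU = ((mu_tissue - mu_water) / mu_water) * 1000
HU = ((0.2154 - 0.206) / 0.206) * 1000
HU = 45.63


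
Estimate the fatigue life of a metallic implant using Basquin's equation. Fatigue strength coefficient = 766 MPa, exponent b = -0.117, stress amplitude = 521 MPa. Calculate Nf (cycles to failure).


sigma_a = sigma_f' * (2Nf)^b
2Nf = (sigma_a/sigma_f')^(1/b)
2Nf = (521/766)^(1/-0.117)
2Nf = 26.958313
Nf = 13.48


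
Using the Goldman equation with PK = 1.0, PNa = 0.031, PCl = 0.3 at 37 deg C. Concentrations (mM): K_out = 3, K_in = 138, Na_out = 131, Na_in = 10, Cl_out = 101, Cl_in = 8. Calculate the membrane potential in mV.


Vm = (RT/F)*ln((PK*Ko + PNa*Nao + PCl*Cli)/(PK*Ki + PNa*Nai + PCl*Clo))
Numer = 9.461, Denom = 168.61
Vm = -76.98 mV


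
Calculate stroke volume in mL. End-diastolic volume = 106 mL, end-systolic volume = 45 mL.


SV = EDV - ESV
SV = 106 - 45
SV = 61 mL


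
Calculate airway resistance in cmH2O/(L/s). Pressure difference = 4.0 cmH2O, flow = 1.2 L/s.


R = dP / flow
R = 4.0 / 1.2
R = 3.333 cmH2O/(L/s)


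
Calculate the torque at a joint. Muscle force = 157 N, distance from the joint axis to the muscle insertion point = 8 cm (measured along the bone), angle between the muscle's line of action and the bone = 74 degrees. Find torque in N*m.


Torque = F * d * sin(theta)   (moment arm = d*sin(theta))
d = 8 cm = 0.08 m
Torque = 157 * 0.08 * sin(74)
Torque = 12.07 N*m


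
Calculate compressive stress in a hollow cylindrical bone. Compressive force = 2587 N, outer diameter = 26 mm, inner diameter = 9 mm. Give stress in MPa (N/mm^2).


A = pi*(r_o^2 - r_i^2)
r_o = 13 mm, r_i = 4.5 mm
A = 467.312 mm^2
sigma = F/A = 2587 / 467.312
sigma = 5.536 MPa


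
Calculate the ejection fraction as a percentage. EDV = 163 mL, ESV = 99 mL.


SV = EDV - ESV = 163 - 99 = 64 mL
EF = SV/EDV * 100 = 64/163 * 100
EF = 39.26%


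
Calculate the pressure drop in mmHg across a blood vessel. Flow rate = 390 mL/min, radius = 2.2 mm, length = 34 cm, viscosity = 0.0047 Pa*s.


dP = 8*mu*L*Q / (pi*r^4)
Q = 390 mL/min = 6.5e-06 m^3/s
dP = 1129.12 Pa = 1129.12 / 133.322 mmHg = 8.469 mmHg


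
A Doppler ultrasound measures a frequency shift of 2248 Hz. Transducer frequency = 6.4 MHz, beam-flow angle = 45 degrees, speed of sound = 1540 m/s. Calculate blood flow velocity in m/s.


v = fd * c / (2 * f0 * cos(theta))
v = 2248 * 1540 / (2 * 6.4000e+06 * cos(45))
v = 0.3825 m/s


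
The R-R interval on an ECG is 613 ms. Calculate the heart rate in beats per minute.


HR = 60 / RR_interval(s)
RR = 613 ms = 0.613 s
HR = 60 / 0.613 = 97.88 bpm


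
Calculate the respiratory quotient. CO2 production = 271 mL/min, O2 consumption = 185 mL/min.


RQ = VCO2 / VO2
RQ = 271 / 185
RQ = 1.465


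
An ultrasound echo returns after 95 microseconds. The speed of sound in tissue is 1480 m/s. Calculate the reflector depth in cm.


depth = c * t / 2
t = 95 us = 9.5000e-05 s
depth = 1480 * 9.5000e-05 / 2
depth = 0.0703 m = 7.03 cm


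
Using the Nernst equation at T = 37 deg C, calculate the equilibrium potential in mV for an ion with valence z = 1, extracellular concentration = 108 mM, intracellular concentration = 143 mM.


E = (RT/(zF)) * ln(C_out/C_in)
T = 37 + 273.15 = 310.15 K
E = (8.314 * 310.15 / (1 * 96485)) * ln(108/143)
E = -7.502 mV


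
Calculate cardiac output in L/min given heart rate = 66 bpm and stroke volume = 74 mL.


CO = HR * SV
CO = 66 * 74 / 1000
CO = 4.884 L/min


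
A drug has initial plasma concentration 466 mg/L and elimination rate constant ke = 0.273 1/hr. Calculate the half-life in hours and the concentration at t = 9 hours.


t_half = ln(2) / ke = 0.693147 / 0.273 = 2.539 hr
C(t) = C0 * exp(-ke*t) = 466 * exp(-0.273*9)
C(9) = 39.93 mg/L


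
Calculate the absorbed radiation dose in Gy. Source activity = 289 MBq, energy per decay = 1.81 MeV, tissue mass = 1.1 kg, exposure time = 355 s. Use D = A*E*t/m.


A = 289 MBq = 2.8900e+08 Bq
E = 1.81 MeV = 2.89962e-13 J
D = A*E*t/m = 2.8900e+08*2.89962e-13*355/1.1
D = 0.02704 Gy


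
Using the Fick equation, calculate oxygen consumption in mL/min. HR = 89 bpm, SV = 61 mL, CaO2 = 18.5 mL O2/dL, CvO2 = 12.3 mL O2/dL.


CO = HR*SV = 89*61/1000 = 5.429 L/min
a-v O2 diff = 18.5 - 12.3 = 6.2 mL/dL
VO2 = CO * (CaO2-CvO2) * 10 dL/L
VO2 = 5.429 * 6.2 * 10
VO2 = 336.6 mL/min


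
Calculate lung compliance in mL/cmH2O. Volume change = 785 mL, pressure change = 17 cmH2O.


C = dV / dP
C = 785 / 17
C = 46.18 mL/cmH2O


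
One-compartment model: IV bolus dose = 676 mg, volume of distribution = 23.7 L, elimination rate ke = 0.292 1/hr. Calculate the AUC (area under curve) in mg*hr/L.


C0 = Dose/Vd = 676/23.7 = 28.5232 mg/L
AUC = C0/ke = 28.5232/0.292
AUC = 97.68 mg*hr/L


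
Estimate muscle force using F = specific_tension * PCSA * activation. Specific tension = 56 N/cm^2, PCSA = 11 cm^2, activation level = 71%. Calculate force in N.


F = sigma * PCSA * activation
F = 56 * 11 * 0.71
F = 437.4 N


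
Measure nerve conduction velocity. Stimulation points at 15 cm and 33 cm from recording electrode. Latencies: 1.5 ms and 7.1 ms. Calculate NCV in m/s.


Distance = (33 - 15) / 100 = 0.18 m
dt = (7.1 - 1.5) / 1000 = 0.0056 s
NCV = dist / dt = 32.14 m/s


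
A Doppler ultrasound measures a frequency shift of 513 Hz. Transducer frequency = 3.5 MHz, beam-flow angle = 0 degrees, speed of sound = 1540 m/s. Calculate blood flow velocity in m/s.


v = fd * c / (2 * f0 * cos(theta))
v = 513 * 1540 / (2 * 3.5000e+06 * cos(0))
v = 0.1129 m/s


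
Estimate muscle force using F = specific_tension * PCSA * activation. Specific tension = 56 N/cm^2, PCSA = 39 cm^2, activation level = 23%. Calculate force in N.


F = sigma * PCSA * activation
F = 56 * 39 * 0.23
F = 502.3 N


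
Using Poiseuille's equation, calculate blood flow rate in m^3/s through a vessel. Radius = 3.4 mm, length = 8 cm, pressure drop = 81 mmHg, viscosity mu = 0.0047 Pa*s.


Q = pi*r^4*dP / (8*mu*L)
r = 0.0034 m, L = 0.08 m
dP = 81 mmHg = 10799.082 Pa
Q = 0.001507 m^3/s


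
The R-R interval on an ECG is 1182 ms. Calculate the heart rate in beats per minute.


HR = 60 / RR_interval(s)
RR = 1182 ms = 1.182 s
HR = 60 / 1.182 = 50.76 bpm


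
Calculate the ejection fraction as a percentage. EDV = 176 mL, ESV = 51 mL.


SV = EDV - ESV = 176 - 51 = 125 mL
EF = SV/EDV * 100 = 125/176 * 100
EF = 71.02%


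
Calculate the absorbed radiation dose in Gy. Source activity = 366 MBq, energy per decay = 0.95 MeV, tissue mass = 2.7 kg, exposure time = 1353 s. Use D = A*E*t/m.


A = 366 MBq = 3.6600e+08 Bq
E = 0.95 MeV = 1.5219e-13 J
D = A*E*t/m = 3.6600e+08*1.5219e-13*1353/2.7
D = 0.02791 Gy


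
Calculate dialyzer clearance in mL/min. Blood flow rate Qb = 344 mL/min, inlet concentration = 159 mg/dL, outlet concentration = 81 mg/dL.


K = Qb * (Cb_in - Cb_out) / Cb_in
K = 344 * (159 - 81) / 159
K = 168.8 mL/min


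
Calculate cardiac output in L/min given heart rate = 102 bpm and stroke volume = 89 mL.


CO = HR * SV
CO = 102 * 89 / 1000
CO = 9.078 L/min


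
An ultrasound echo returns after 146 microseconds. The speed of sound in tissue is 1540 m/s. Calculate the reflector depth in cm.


depth = c * t / 2
t = 146 us = 1.4600e-04 s
depth = 1540 * 1.4600e-04 / 2
depth = 0.11242 m = 11.242 cm


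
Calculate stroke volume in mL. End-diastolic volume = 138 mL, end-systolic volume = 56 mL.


SV = EDV - ESV
SV = 138 - 56
SV = 82 mL


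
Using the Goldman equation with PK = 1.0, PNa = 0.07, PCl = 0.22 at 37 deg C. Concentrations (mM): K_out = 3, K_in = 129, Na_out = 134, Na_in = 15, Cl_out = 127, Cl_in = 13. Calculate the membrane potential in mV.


Vm = (RT/F)*ln((PK*Ko + PNa*Nao + PCl*Cli)/(PK*Ki + PNa*Nai + PCl*Clo))
Numer = 15.24, Denom = 157.99
Vm = -62.5 mV


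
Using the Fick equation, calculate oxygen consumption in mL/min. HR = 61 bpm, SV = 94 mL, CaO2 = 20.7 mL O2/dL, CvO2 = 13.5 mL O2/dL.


CO = HR*SV = 61*94/1000 = 5.734 L/min
a-v O2 diff = 20.7 - 13.5 = 7.2 mL/dL
VO2 = CO * (CaO2-CvO2) * 10 dL/L
VO2 = 5.734 * 7.2 * 10
VO2 = 412.8 mL/min


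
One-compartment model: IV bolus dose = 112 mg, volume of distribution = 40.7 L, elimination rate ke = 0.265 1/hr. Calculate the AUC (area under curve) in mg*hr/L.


C0 = Dose/Vd = 112/40.7 = 2.75184 mg/L
AUC = C0/ke = 2.75184/0.265
AUC = 10.38 mg*hr/L


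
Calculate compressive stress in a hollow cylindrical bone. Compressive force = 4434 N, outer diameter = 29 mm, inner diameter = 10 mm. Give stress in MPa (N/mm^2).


A = pi*(r_o^2 - r_i^2)
r_o = 14.5 mm, r_i = 5 mm
A = 581.98 mm^2
sigma = F/A = 4434 / 581.98
sigma = 7.619 MPa


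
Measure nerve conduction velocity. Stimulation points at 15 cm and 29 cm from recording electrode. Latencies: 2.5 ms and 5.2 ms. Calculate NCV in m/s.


Distance = (29 - 15) / 100 = 0.14 m
dt = (5.2 - 2.5) / 1000 = 0.0027 s
NCV = dist / dt = 51.85 m/s


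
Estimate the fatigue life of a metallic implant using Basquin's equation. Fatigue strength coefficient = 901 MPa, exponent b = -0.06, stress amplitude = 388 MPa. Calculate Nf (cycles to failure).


sigma_a = sigma_f' * (2Nf)^b
2Nf = (sigma_a/sigma_f')^(1/b)
2Nf = (388/901)^(1/-0.06)
2Nf = 1253769.7
Nf = 6.269e+05


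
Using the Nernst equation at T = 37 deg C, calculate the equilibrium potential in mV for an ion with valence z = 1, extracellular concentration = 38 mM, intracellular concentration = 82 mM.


E = (RT/(zF)) * ln(C_out/C_in)
T = 37 + 273.15 = 310.15 K
E = (8.314 * 310.15 / (1 * 96485)) * ln(38/82)
E = -20.56 mV


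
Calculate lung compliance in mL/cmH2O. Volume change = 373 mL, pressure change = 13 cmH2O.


C = dV / dP
C = 373 / 13
C = 28.69 mL/cmH2O


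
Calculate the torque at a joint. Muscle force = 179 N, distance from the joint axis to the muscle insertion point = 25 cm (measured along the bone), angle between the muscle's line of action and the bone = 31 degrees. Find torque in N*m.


Torque = F * d * sin(theta)   (moment arm = d*sin(theta))
d = 25 cm = 0.25 m
Torque = 179 * 0.25 * sin(31)
Torque = 23.05 N*m


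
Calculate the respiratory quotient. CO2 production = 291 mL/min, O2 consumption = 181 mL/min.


RQ = VCO2 / VO2
RQ = 291 / 181
RQ = 1.608


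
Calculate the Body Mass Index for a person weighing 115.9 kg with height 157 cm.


BMI = weight / height^2
height = 157 cm = 1.57 m
BMI = 115.9 / 1.57^2
BMI = 47.02 kg/m^2


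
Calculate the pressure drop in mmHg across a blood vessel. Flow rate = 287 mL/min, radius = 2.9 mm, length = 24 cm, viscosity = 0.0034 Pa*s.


dP = 8*mu*L*Q / (pi*r^4)
Q = 287 mL/min = 4.78333e-06 m^3/s
dP = 140.53 Pa = 140.53 / 133.322 mmHg = 1.054 mmHg


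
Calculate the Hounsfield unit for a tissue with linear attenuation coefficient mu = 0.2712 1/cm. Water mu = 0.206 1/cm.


HU = ((mu_tissue - mu_water) / mu_water) * 1000
HU = ((0.2712 - 0.206) / 0.206) * 1000
HU = 316.5


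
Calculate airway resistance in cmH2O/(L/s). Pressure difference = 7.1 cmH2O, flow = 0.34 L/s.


R = dP / flow
R = 7.1 / 0.34
R = 20.88 cmH2O/(L/s)


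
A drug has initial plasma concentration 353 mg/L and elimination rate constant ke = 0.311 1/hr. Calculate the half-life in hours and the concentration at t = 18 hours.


t_half = ln(2) / ke = 0.693147 / 0.311 = 2.229 hr
C(t) = C0 * exp(-ke*t) = 353 * exp(-0.311*18)
C(18) = 1.308 mg/L


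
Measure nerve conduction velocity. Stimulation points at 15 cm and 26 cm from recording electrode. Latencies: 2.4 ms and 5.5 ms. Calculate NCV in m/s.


Distance = (26 - 15) / 100 = 0.11 m
dt = (5.5 - 2.4) / 1000 = 0.0031 s
NCV = dist / dt = 35.48 m/s


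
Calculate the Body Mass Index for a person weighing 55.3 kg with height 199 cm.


BMI = weight / height^2
height = 199 cm = 1.99 m
BMI = 55.3 / 1.99^2
BMI = 13.96 kg/m^2


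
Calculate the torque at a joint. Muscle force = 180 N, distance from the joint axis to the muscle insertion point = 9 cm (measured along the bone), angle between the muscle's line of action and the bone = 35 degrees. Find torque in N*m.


Torque = F * d * sin(theta)   (moment arm = d*sin(theta))
d = 9 cm = 0.09 m
Torque = 180 * 0.09 * sin(35)
Torque = 9.292 N*m


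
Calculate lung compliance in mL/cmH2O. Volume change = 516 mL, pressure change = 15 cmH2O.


C = dV / dP
C = 516 / 15
C = 34.4 mL/cmH2O


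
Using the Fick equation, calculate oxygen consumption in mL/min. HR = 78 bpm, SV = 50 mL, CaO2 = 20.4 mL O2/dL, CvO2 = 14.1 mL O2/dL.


CO = HR*SV = 78*50/1000 = 3.9 L/min
a-v O2 diff = 20.4 - 14.1 = 6.3 mL/dL
VO2 = CO * (CaO2-CvO2) * 10 dL/L
VO2 = 3.9 * 6.3 * 10
VO2 = 245.7 mL/min


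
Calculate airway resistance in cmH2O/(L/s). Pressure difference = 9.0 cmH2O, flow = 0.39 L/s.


R = dP / flow
R = 9.0 / 0.39
R = 23.08 cmH2O/(L/s)


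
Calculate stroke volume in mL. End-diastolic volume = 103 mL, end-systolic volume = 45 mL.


SV = EDV - ESV
SV = 103 - 45
SV = 58 mL


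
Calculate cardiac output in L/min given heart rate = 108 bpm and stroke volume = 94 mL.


CO = HR * SV
CO = 108 * 94 / 1000
CO = 10.15 L/min


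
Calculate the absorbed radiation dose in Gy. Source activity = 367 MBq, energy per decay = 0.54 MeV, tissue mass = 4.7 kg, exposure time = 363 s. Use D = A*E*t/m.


A = 367 MBq = 3.6700e+08 Bq
E = 0.54 MeV = 8.6508e-14 J
D = A*E*t/m = 3.6700e+08*8.6508e-14*363/4.7
D = 0.002452 Gy


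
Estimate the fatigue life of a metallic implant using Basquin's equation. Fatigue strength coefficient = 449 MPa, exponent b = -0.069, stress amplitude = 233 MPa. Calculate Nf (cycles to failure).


sigma_a = sigma_f' * (2Nf)^b
2Nf = (sigma_a/sigma_f')^(1/b)
2Nf = (233/449)^(1/-0.069)
2Nf = 13453.853
Nf = 6727


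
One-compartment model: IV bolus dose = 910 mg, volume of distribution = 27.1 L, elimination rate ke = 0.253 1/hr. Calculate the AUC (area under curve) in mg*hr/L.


C0 = Dose/Vd = 910/27.1 = 33.5793 mg/L
AUC = C0/ke = 33.5793/0.253
AUC = 132.7 mg*hr/L


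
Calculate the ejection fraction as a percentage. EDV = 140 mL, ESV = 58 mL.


SV = EDV - ESV = 140 - 58 = 82 mL
EF = SV/EDV * 100 = 82/140 * 100
EF = 58.57%


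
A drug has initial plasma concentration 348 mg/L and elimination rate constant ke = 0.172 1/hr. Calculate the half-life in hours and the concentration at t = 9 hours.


t_half = ln(2) / ke = 0.693147 / 0.172 = 4.03 hr
C(t) = C0 * exp(-ke*t) = 348 * exp(-0.172*9)
C(9) = 74.01 mg/L


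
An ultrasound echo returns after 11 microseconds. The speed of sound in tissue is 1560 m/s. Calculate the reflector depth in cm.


depth = c * t / 2
t = 11 us = 1.1000e-05 s
depth = 1560 * 1.1000e-05 / 2
depth = 0.00858 m = 0.858 cm


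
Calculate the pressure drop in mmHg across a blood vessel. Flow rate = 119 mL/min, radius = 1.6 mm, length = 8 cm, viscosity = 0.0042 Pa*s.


dP = 8*mu*L*Q / (pi*r^4)
Q = 119 mL/min = 1.98333e-06 m^3/s
dP = 258.937 Pa = 258.937 / 133.322 mmHg = 1.942 mmHg


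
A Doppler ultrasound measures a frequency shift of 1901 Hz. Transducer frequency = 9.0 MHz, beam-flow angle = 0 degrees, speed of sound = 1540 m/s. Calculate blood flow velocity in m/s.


v = fd * c / (2 * f0 * cos(theta))
v = 1901 * 1540 / (2 * 9.0000e+06 * cos(0))
v = 0.1626 m/s
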